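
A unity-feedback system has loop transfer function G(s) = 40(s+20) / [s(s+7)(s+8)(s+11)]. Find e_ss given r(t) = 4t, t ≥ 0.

3.08

One free integrator in G(s): this is a type 1 system.
K_v = lim_{s→0} s·G(s) = 40·20 / (7·8·11) = 100/77.
e_ss = 4/K_v = 4/(100/77) = 3.08.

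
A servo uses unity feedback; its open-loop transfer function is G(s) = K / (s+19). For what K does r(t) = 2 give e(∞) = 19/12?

5

G(s) has no factors of s in the denominator, so the system is type 0.
K_p = lim_{s→0} G(s) = K / (19) = (1/19)·K.
e_ss = 2/(1 + K_p) = 19/12 ⇒ 1 + (1/19)·K = 24/19 ⇒ K = 5.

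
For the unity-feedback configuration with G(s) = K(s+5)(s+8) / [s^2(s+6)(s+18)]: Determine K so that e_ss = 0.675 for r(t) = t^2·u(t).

G(s) has two factors of s in the denominator, so the system is type 2.
K_a = lim_{s→0} s^2·G(s) = K·5·8 / (6·18) = (10/27)·K.
e_ss = 2/K_a = 0.675 ⇒ K_a = 80/27 ⇒ K = (80/27)/(10/27) = 8.

8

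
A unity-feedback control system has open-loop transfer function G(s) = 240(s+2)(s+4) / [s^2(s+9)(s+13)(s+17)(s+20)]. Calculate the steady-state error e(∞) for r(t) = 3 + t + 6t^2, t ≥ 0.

System type = 2 (two poles at s=0). Treating each term separately:
  • 3: tracked with zero error.
  • t: tracked with zero error.
  • 6t^2: e_ss = 12/K_a with K_a=32/663 → 248.625.
Total e_ss = 248.625.

248.625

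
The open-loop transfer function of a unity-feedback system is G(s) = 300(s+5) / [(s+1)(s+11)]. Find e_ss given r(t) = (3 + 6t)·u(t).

infinity

No free integrators in G(s): this is a type 0 system. Treating each term separately:
  • 3: e_ss = 3/(1+K_p) with K_p=1500/11 → 33/1511.
  • 6t: a type-0 system cannot track it, e_ss → ∞.
The unbounded component dominates.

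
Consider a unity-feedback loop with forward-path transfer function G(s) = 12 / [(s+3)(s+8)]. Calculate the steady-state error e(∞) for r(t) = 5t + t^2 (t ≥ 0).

No free integrators in G(s): this is a type 0 system. Treating each term separately:
  • 5t: a type-0 system cannot track it, e_ss → ∞.
  • t^2: a type-0 system cannot track it, e_ss → ∞.
The unbounded component dominates.

infinity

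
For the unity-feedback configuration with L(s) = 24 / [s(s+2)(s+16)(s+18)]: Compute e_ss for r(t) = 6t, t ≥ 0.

144

System type = 1 (one pole at s=0).
K_v = lim_{s→0} s·L(s) = 24 / (2·16·18) = 1/24.
e_ss = 6/K_v = 6/(1/24) = 144.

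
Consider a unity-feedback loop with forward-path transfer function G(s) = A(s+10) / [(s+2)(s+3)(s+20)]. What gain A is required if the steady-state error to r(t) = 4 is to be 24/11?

System type = 0 (no poles at s=0).
K_p = lim_{s→0} G(s) = A·10 / (2·3·20) = (1/12)·A.
e_ss = 4/(1 + K_p) = 24/11 ⇒ 1 + (1/12)·A = 11/6 ⇒ A = 10.

10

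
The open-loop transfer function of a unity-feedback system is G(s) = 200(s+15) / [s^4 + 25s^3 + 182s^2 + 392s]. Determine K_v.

375/49

The denominator has no term below 392s — 1 pole at s=0, type 1.
K_v = lim_{s→0} s·G(s) = 200·15 / 392 = 375/49.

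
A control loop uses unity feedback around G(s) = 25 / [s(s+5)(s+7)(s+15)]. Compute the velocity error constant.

1/21

G(s) has one factor of s in the denominator, so the system is type 1.
K_v = lim_{s→0} s·G(s) = 25 / (5·7·15) = 1/21.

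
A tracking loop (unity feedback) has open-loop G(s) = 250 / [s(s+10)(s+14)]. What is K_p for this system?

infinity

K_p = lim_{s→0} G(s); with 1 pole at the origin the limit diverges, so K_p = ∞.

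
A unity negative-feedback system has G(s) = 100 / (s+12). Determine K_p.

25/3

G(s) has no factors of s in the denominator, so the system is type 0.
K_p = lim_{s→0} G(s) = 100 / (12) = 25/3.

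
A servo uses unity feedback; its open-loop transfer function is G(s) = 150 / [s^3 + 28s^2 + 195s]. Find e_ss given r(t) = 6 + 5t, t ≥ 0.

Lowest-order denominator term is 195s, so the open loop has 1 pole at the origin → type 1 system. By superposition:
  • 6: tracked with zero error.
  • 5t: e_ss = 5/K_v with K_v=10/13 → 6.5.
Total e_ss = 6.5.

6.5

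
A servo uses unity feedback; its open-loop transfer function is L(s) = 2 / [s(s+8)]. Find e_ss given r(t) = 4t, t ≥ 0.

16

The open loop has one pole at the origin → type 1 system.
K_v = lim_{s→0} s·L(s) = 2 / (8) = 0.25.
e_ss = 4/K_v = 4/0.25 = 16.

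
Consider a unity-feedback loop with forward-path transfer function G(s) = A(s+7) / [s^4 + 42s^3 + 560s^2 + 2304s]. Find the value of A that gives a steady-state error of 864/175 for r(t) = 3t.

The denominator has no term below 2304s — 1 pole at s=0, type 1.
K_v = lim_{s→0} s·G(s) = A·7 / 2304 = (7/2304)·A.
e_ss = 3/K_v = 864/175 ⇒ K_v = 175/288 ⇒ A = (175/288)/(7/2304) = 200.

200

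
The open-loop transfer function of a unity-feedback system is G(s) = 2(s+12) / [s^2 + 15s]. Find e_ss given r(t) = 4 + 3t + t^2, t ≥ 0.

infinity

Factoring s from the denominator leaves a polynomial with constant term 15, so the system is type 1. Treating each term separately:
  • 4: tracked with zero error.
  • 3t: e_ss = 3/K_v with K_v=1.6 → 1.875.
  • t^2: a type-1 system cannot track it, e_ss → ∞.
The unbounded component dominates.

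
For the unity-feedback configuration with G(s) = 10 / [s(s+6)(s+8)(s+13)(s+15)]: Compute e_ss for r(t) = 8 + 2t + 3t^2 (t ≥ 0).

infinity

System type = 1 (one pole at s=0). By superposition:
  • 8: tracked with zero error.
  • 2t: e_ss = 2/K_v with K_v=1/936 → 1872.
  • 3t^2: a type-1 system cannot track it, e_ss → ∞.
The unbounded component dominates.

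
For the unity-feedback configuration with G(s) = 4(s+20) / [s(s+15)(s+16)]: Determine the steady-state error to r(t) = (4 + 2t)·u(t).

G(s) has one factor of s in the denominator, so the system is type 1. By superposition:
  • 4: tracked with zero error.
  • 2t: e_ss = 2/K_v with K_v=1/3 → 6.
Total e_ss = 6.

6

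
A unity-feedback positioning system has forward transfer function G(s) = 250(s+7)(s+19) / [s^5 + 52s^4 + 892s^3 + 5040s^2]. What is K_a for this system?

475/72

Factoring s^2 from the denominator leaves a polynomial with constant term 5040, so the system is type 2.
K_a = lim_{s→0} s^2·G(s) = 250·7·19 / 5040 = 475/72.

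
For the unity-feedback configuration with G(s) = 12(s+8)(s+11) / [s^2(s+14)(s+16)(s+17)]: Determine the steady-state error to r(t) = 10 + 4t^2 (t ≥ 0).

G(s) has two factors of s in the denominator, so the system is type 2. By superposition:
  • 10: tracked with zero error.
  • 4t^2: e_ss = 8/K_a with K_a=33/119 → 952/33.
Total e_ss = 952/33.

952/33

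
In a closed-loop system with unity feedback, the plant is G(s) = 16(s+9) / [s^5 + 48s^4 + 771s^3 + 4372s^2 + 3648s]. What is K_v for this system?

Lowest-order denominator term is 3648s, so the open loop has 1 pole at the origin → type 1 system.
K_v = lim_{s→0} s·G(s) = 16·9 / 3648 = 3/76.

3/76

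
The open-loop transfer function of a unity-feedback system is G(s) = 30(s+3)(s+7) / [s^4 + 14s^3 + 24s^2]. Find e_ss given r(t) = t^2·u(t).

8/105

Lowest-order denominator term is 24s^2, so the open loop has 2 poles at the origin → type 2 system.
K_a = lim_{s→0} s^2·G(s) = 30·3·7 / 24 = 26.25.
r(t) = t^2 gives R(s) = 2/s^3.
e_ss = 2/K_a = 2/26.25 = 8/105.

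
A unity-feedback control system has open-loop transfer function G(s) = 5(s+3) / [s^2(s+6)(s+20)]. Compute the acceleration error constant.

Two free integrators in G(s): this is a type 2 system.
K_a = lim_{s→0} s^2·G(s) = 5·3 / (6·20) = 0.125.

0.125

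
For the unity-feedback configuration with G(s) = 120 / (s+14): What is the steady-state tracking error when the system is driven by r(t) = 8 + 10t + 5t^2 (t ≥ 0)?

System type = 0 (no poles at s=0). Taking each input component in turn:
  • 8: e_ss = 8/(1+K_p) with K_p=60/7 → 56/67.
  • 10t: a type-0 system cannot track it, e_ss → ∞.
  • 5t^2: a type-0 system cannot track it, e_ss → ∞.
The unbounded component dominates.

infinity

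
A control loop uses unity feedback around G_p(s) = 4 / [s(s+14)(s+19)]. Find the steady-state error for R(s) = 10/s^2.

System type = 1 (one pole at s=0).
K_v = lim_{s→0} s·G_p(s) = 4 / (14·19) = 2/133.
e_ss = 10/K_v = 10/(2/133) = 665.

665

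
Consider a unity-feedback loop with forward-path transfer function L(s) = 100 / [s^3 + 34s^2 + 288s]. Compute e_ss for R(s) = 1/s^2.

2.88

Lowest-order denominator term is 288s, so the open loop has 1 pole at the origin → type 1 system.
K_v = lim_{s→0} s·L(s) = 100 / 288 = 25/72.
e_ss = 1/K_v = 1/(25/72) = 2.88.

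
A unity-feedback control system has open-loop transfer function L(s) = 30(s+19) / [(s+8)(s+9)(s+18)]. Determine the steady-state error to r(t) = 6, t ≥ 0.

System type = 0 (no poles at s=0).
K_p = lim_{s→0} L(s) = 30·19 / (8·9·18) = 95/216.
e_ss = 6/(1 + K_p) = 6/(311/216) = 1296/311.

1296/311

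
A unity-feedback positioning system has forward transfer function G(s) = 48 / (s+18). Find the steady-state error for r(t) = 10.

30/11

System type = 0 (no poles at s=0).
K_p = lim_{s→0} G(s) = 48 / (18) = 8/3.
e_ss = 10/(1 + K_p) = 10/(11/3) = 30/11.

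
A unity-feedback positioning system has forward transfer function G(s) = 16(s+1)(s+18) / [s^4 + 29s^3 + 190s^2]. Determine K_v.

infinity

K_v = lim_{s→0} s·G(s); with 2 poles at the origin the limit diverges, so K_v = ∞.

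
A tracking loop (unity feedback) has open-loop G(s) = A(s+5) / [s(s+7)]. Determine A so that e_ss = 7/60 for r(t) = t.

G(s) has one factor of s in the denominator, so the system is type 1.
K_v = lim_{s→0} s·G(s) = A·5 / (7) = (5/7)·A.
e_ss = 1/K_v = 7/60 ⇒ K_v = 60/7 ⇒ A = (60/7)/(5/7) = 12.

12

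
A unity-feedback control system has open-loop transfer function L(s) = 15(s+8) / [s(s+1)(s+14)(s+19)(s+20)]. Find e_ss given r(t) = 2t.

266/3

L(s) has one factor of s in the denominator, so the system is type 1.
K_v = lim_{s→0} s·L(s) = 15·8 / (1·14·19·20) = 3/133.
e_ss = 2/K_v = 2/(3/133) = 266/3.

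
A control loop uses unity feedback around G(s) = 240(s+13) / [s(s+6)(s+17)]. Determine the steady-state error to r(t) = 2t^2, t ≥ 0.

G(s) has one factor of s in the denominator, so the system is type 1.
For a type-1 system K_a = 0, so e_ss to a parabolic input is unbounded.

infinity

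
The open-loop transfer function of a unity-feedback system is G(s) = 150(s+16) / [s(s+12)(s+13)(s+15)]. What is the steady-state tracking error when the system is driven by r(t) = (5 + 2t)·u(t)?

1.95

G(s) has one factor of s in the denominator, so the system is type 1. Taking each input component in turn:
  • 5: tracked with zero error.
  • 2t: e_ss = 2/K_v with K_v=40/39 → 1.95.
Total e_ss = 1.95.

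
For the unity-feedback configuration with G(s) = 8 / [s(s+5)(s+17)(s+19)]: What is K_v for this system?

8/1615

One free integrator in G(s): this is a type 1 system.
K_v = lim_{s→0} s·G(s) = 8 / (5·17·19) = 8/1615.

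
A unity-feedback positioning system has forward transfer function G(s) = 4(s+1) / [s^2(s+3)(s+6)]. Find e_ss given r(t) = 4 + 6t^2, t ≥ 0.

54

G(s) has two factors of s in the denominator, so the system is type 2. By superposition:
  • 4: tracked with zero error.
  • 6t^2: e_ss = 12/K_a with K_a=2/9 → 54.
Total e_ss = 54.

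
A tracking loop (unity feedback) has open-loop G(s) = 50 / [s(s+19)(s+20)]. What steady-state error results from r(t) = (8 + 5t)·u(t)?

38

System type = 1 (one pole at s=0). Treating each term separately:
  • 8: tracked with zero error.
  • 5t: e_ss = 5/K_v with K_v=5/38 → 38.
Total e_ss = 38.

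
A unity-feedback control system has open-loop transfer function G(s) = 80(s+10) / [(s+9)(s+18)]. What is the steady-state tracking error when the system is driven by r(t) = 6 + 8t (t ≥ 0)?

The open loop has no poles at the origin → type 0 system. Treating each term separately:
  • 6: e_ss = 6/(1+K_p) with K_p=400/81 → 486/481.
  • 8t: a type-0 system cannot track it, e_ss → ∞.
The unbounded component dominates.

infinity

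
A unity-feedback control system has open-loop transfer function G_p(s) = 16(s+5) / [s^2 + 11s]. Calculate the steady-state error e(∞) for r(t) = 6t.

Lowest-order denominator term is 11s, so the open loop has 1 pole at the origin → type 1 system.
K_v = lim_{s→0} s·G_p(s) = 16·5 / 11 = 80/11.
e_ss = 6/K_v = 6/(80/11) = 0.825.

0.825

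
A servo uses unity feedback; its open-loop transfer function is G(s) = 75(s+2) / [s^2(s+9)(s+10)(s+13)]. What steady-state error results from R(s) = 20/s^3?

156

G(s) has two factors of s in the denominator, so the system is type 2.
K_a = lim_{s→0} s^2·G(s) = 75·2 / (9·10·13) = 5/39.
r(t) = 10t^2 gives R(s) = 20/s^3.
e_ss = 20/K_a = 20/(5/39) = 156.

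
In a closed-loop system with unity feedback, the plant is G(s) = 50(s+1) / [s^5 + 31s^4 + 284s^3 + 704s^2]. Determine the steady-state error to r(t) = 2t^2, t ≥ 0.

56.32

Factoring s^2 from the denominator leaves a polynomial with constant term 704, so the system is type 2.
K_a = lim_{s→0} s^2·G(s) = 50·1 / 704 = 25/352.
r(t) = 2t^2 gives R(s) = 4/s^3.
e_ss = 4/K_a = 4/(25/352) = 56.32.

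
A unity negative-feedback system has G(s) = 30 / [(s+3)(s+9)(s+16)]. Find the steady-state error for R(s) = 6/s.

G(s) has no factors of s in the denominator, so the system is type 0.
K_p = lim_{s→0} G(s) = 30 / (3·9·16) = 5/72.
e_ss = 6/(1 + K_p) = 6/(77/72) = 432/77.

432/77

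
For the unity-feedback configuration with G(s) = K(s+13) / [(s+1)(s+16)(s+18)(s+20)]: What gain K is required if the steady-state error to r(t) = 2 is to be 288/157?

40

The open loop has no poles at the origin → type 0 system.
K_p = lim_{s→0} G(s) = K·13 / (1·16·18·20) = (13/5760)·K.
e_ss = 2/(1 + K_p) = 288/157 ⇒ 1 + (13/5760)·K = 157/144 ⇒ K = 40.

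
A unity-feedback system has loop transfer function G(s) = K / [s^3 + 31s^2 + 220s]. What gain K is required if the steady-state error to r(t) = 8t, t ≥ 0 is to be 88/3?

The denominator has no term below 220s — 1 pole at s=0, type 1.
K_v = lim_{s→0} s·G(s) = K / 220 = (1/220)·K.
e_ss = 8/K_v = 88/3 ⇒ K_v = 3/11 ⇒ K = (3/11)/(1/220) = 60.

60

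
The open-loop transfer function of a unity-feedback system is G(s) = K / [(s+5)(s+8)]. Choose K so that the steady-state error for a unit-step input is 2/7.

G(s) has no factors of s in the denominator, so the system is type 0.
K_p = lim_{s→0} G(s) = K / (5·8) = 0.025·K.
e_ss = 1/(1 + K_p) = 2/7 ⇒ 1 + 0.025·K = 3.5 ⇒ K = 100.

100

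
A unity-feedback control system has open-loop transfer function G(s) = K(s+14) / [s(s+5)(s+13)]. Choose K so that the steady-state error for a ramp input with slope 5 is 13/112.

System type = 1 (one pole at s=0).
K_v = lim_{s→0} s·G(s) = K·14 / (5·13) = (14/65)·K.
e_ss = 5/K_v = 13/112 ⇒ K_v = 560/13 ⇒ K = (560/13)/(14/65) = 200.

200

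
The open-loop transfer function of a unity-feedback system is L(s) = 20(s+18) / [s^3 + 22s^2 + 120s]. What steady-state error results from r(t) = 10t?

10/3

The denominator has no term below 120s — 1 pole at s=0, type 1.
K_v = lim_{s→0} s·L(s) = 20·18 / 120 = 3.
e_ss = 10/K_v = 10/3.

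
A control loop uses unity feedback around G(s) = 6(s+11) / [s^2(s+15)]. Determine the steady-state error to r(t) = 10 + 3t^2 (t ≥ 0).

Two free integrators in G(s): this is a type 2 system. By superposition:
  • 10: tracked with zero error.
  • 3t^2: e_ss = 6/K_a with K_a=4.4 → 15/11.
Total e_ss = 15/11.

15/11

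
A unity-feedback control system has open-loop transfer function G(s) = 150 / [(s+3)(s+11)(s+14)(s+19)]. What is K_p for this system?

25/1463

The open loop has no poles at the origin → type 0 system.
K_p = lim_{s→0} G(s) = 150 / (3·11·14·19) = 25/1463.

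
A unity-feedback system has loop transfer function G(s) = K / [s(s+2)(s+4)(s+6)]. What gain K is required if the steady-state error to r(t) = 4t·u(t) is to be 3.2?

60

G(s) has one factor of s in the denominator, so the system is type 1.
K_v = lim_{s→0} s·G(s) = K / (2·4·6) = (1/48)·K.
e_ss = 4/K_v = 3.2 ⇒ K_v = 1.25 ⇒ K = 1.25/(1/48) = 60.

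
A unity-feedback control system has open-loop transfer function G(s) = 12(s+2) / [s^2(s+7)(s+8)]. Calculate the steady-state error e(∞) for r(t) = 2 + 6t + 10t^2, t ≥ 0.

Two free integrators in G(s): this is a type 2 system. By superposition:
  • 2: tracked with zero error.
  • 6t: tracked with zero error.
  • 10t^2: e_ss = 20/K_a with K_a=3/7 → 140/3.
Total e_ss = 140/3.

140/3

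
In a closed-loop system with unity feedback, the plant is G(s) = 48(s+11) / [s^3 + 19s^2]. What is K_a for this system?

Lowest-order denominator term is 19s^2, so the open loop has 2 poles at the origin → type 2 system.
K_a = lim_{s→0} s^2·G(s) = 48·11 / 19 = 528/19.

528/19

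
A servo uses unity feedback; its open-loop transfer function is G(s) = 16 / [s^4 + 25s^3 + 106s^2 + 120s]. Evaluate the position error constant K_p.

K_p = lim_{s→0} G(s); with 1 pole at the origin the limit diverges, so K_p = ∞.

infinity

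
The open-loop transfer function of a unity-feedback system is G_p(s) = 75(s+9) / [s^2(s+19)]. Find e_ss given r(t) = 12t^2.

System type = 2 (two poles at s=0).
K_a = lim_{s→0} s^2·G_p(s) = 75·9 / (19) = 675/19.
r(t) = 12t^2 gives R(s) = 24/s^3.
e_ss = 24/K_a = 24/(675/19) = 152/225.

152/225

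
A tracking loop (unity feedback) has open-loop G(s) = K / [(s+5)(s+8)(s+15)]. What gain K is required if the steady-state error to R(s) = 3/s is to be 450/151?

System type = 0 (no poles at s=0).
K_p = lim_{s→0} G(s) = K / (5·8·15) = (1/600)·K.
e_ss = 3/(1 + K_p) = 450/151 ⇒ 1 + (1/600)·K = 151/150 ⇒ K = 4.

4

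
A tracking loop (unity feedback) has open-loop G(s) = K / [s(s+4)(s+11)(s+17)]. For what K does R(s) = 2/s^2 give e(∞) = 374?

4

One free integrator in G(s): this is a type 1 system.
K_v = lim_{s→0} s·G(s) = K / (4·11·17) = (1/748)·K.
e_ss = 2/K_v = 374 ⇒ K_v = 1/187 ⇒ K = (1/187)/(1/748) = 4.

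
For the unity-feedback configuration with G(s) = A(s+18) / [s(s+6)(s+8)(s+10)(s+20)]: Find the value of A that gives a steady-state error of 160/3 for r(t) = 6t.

G(s) has one factor of s in the denominator, so the system is type 1.
K_v = lim_{s→0} s·G(s) = A·18 / (6·8·10·20) = (3/1600)·A.
e_ss = 6/K_v = 160/3 ⇒ K_v = 0.1125 ⇒ A = 0.1125/(3/1600) = 60.

60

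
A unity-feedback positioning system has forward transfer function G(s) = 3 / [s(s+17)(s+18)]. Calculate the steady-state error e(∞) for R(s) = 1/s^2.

One free integrator in G(s): this is a type 1 system.
K_v = lim_{s→0} s·G(s) = 3 / (17·18) = 1/102.
e_ss = 1/K_v = 1/(1/102) = 102.

102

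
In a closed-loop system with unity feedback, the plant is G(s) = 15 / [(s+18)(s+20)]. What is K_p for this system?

The open loop has no poles at the origin → type 0 system.
K_p = lim_{s→0} G(s) = 15 / (18·20) = 1/24.

1/24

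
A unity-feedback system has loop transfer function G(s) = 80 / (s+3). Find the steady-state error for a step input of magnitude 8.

24/83

G(s) has no factors of s in the denominator, so the system is type 0.
K_p = lim_{s→0} G(s) = 80 / (3) = 80/3.
e_ss = 8/(1 + K_p) = 8/(83/3) = 24/83.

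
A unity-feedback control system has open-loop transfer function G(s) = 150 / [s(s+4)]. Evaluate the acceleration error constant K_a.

System type = 1 (one pole at s=0).
K_a = lim_{s→0} s^2·G(s) = 0 (the extra factor of s kills the finite limit).

0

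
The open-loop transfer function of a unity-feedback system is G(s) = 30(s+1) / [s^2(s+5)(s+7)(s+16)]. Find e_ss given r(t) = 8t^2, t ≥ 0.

896/3

Two free integrators in G(s): this is a type 2 system.
K_a = lim_{s→0} s^2·G(s) = 30·1 / (5·7·16) = 3/56.
r(t) = 8t^2 gives R(s) = 16/s^3.
e_ss = 16/K_a = 16/(3/56) = 896/3.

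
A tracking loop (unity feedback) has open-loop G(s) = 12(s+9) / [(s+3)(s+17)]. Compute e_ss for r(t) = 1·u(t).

G(s) has no factors of s in the denominator, so the system is type 0.
K_p = lim_{s→0} G(s) = 12·9 / (3·17) = 36/17.
e_ss = 1/(1 + K_p) = 1/(53/17) = 17/53.

17/53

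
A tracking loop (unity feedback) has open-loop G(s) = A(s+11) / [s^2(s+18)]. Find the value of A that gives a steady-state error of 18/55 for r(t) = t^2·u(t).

Two free integrators in G(s): this is a type 2 system.
K_a = lim_{s→0} s^2·G(s) = A·11 / (18) = (11/18)·A.
e_ss = 2/K_a = 18/55 ⇒ K_a = 55/9 ⇒ A = (55/9)/(11/18) = 10.

10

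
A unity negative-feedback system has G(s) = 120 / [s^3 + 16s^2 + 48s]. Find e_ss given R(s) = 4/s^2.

1.6

Lowest-order denominator term is 48s, so the open loop has 1 pole at the origin → type 1 system.
K_v = lim_{s→0} s·G(s) = 120 / 48 = 2.5.
e_ss = 4/K_v = 4/2.5 = 1.6.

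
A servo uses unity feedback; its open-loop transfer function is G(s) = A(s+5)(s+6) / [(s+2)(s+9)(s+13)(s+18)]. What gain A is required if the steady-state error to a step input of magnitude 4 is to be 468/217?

G(s) has no factors of s in the denominator, so the system is type 0.
K_p = lim_{s→0} G(s) = A·5·6 / (2·9·13·18) = (5/702)·A.
e_ss = 4/(1 + K_p) = 468/217 ⇒ 1 + (5/702)·A = 217/117 ⇒ A = 120.

120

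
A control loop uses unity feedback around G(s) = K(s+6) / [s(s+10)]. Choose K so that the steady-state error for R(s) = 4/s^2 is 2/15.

G(s) has one factor of s in the denominator, so the system is type 1.
K_v = lim_{s→0} s·G(s) = K·6 / (10) = 0.6·K.
e_ss = 4/K_v = 2/15 ⇒ K_v = 30 ⇒ K = 30/0.6 = 50.

50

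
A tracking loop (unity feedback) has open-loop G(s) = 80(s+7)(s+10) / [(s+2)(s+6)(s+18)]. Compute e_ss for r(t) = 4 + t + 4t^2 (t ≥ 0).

G(s) has no factors of s in the denominator, so the system is type 0. By superposition:
  • 4: e_ss = 4/(1+K_p) with K_p=700/27 → 108/727.
  • t: a type-0 system cannot track it, e_ss → ∞.
  • 4t^2: a type-0 system cannot track it, e_ss → ∞.
The unbounded component dominates.

infinity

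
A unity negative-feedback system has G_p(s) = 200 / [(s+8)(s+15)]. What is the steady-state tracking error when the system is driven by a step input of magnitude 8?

The open loop has no poles at the origin → type 0 system.
K_p = lim_{s→0} G_p(s) = 200 / (8·15) = 5/3.
e_ss = 8/(1 + K_p) = 8/(8/3) = 3.

3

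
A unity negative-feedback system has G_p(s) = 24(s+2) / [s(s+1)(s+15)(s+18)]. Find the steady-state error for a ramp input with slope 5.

28.125

G_p(s) has one factor of s in the denominator, so the system is type 1.
K_v = lim_{s→0} s·G_p(s) = 24·2 / (1·15·18) = 8/45.
e_ss = 5/K_v = 5/(8/45) = 28.125.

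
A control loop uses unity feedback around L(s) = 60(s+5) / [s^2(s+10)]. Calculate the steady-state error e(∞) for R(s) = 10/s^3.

1/3

Two free integrators in L(s): this is a type 2 system.
K_a = lim_{s→0} s^2·L(s) = 60·5 / (10) = 30.
r(t) = 5t^2 gives R(s) = 10/s^3.
e_ss = 10/K_a = 10/30 = 1/3.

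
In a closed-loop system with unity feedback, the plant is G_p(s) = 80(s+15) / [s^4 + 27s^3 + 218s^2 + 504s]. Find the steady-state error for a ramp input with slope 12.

5.04

Lowest-order denominator term is 504s, so the open loop has 1 pole at the origin → type 1 system.
K_v = lim_{s→0} s·G_p(s) = 80·15 / 504 = 50/21.
e_ss = 12/K_v = 12/(50/21) = 5.04.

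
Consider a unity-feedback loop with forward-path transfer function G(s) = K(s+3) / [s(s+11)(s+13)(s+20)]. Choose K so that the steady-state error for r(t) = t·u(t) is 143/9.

60

The open loop has one pole at the origin → type 1 system.
K_v = lim_{s→0} s·G(s) = K·3 / (11·13·20) = (3/2860)·K.
e_ss = 1/K_v = 143/9 ⇒ K_v = 9/143 ⇒ K = (9/143)/(3/2860) = 60.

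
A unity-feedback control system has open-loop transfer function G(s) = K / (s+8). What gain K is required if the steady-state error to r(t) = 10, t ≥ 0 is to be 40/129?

System type = 0 (no poles at s=0).
K_p = lim_{s→0} G(s) = K / (8) = 0.125·K.
e_ss = 10/(1 + K_p) = 40/129 ⇒ 1 + 0.125·K = 32.25 ⇒ K = 250.

250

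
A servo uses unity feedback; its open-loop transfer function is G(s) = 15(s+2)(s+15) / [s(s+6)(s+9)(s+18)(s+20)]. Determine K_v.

System type = 1 (one pole at s=0).
K_v = lim_{s→0} s·G(s) = 15·2·15 / (6·9·18·20) = 5/216.

5/216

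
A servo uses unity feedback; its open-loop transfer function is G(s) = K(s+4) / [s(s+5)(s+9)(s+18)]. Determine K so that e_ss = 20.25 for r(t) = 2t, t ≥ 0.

20

G(s) has one factor of s in the denominator, so the system is type 1.
K_v = lim_{s→0} s·G(s) = K·4 / (5·9·18) = (2/405)·K.
e_ss = 2/K_v = 20.25 ⇒ K_v = 8/81 ⇒ K = (8/81)/(2/405) = 20.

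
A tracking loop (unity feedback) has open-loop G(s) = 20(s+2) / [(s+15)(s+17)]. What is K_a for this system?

The open loop has no poles at the origin → type 0 system.
K_a = lim_{s→0} s^2·G(s) = 0 (the extra factor of s kills the finite limit).

0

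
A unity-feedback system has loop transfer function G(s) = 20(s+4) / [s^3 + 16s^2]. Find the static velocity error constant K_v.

infinity

K_v = lim_{s→0} s·G(s); with 2 poles at the origin the limit diverges, so K_v = ∞.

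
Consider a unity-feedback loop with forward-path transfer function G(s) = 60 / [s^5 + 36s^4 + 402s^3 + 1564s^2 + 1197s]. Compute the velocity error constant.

20/399

The denominator has no term below 1197s — 1 pole at s=0, type 1.
K_v = lim_{s→0} s·G(s) = 60 / 1197 = 20/399.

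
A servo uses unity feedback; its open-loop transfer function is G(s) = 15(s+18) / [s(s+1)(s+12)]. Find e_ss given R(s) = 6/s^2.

4/15

One free integrator in G(s): this is a type 1 system.
K_v = lim_{s→0} s·G(s) = 15·18 / (1·12) = 22.5.
e_ss = 6/K_v = 6/22.5 = 4/15.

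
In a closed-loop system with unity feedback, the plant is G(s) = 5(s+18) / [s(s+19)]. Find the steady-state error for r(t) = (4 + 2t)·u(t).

One free integrator in G(s): this is a type 1 system. By superposition:
  • 4: tracked with zero error.
  • 2t: e_ss = 2/K_v with K_v=90/19 → 19/45.
Total e_ss = 19/45.

19/45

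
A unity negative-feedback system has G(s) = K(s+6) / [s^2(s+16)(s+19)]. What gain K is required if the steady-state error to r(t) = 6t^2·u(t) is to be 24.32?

The open loop has two poles at the origin → type 2 system.
K_a = lim_{s→0} s^2·G(s) = K·6 / (16·19) = (3/152)·K.
e_ss = 12/K_a = 24.32 ⇒ K_a = 75/152 ⇒ K = (75/152)/(3/152) = 25.

25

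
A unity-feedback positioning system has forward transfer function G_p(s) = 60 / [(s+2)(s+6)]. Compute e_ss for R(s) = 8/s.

System type = 0 (no poles at s=0).
K_p = lim_{s→0} G_p(s) = 60 / (2·6) = 5.
e_ss = 8/(1 + K_p) = 8/6 = 4/3.

4/3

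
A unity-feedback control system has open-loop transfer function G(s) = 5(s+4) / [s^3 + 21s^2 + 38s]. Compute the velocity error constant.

The denominator has no term below 38s — 1 pole at s=0, type 1.
K_v = lim_{s→0} s·G(s) = 5·4 / 38 = 10/19.

10/19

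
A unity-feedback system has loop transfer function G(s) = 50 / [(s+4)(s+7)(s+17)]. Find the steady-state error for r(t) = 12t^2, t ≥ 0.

infinity

No free integrators in G(s): this is a type 0 system.
For a type-0 system K_a = 0, so e_ss to a parabolic input is unbounded.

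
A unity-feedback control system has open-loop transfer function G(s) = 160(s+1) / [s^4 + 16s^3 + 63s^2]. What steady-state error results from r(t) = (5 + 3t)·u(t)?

0

Factoring s^2 from the denominator leaves a polynomial with constant term 63, so the system is type 2. Treating each term separately:
  • 5: tracked with zero error.
  • 3t: tracked with zero error.
Total e_ss = 0.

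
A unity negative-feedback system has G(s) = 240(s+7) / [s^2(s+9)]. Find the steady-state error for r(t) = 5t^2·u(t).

3/56

The open loop has two poles at the origin → type 2 system.
K_a = lim_{s→0} s^2·G(s) = 240·7 / (9) = 560/3.
r(t) = 5t^2 gives R(s) = 10/s^3.
e_ss = 10/K_a = 10/(560/3) = 3/56.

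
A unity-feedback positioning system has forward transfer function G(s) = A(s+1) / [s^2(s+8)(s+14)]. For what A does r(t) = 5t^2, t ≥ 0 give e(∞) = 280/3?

12

The open loop has two poles at the origin → type 2 system.
K_a = lim_{s→0} s^2·G(s) = A·1 / (8·14) = (1/112)·A.
e_ss = 10/K_a = 280/3 ⇒ K_a = 3/28 ⇒ A = (3/28)/(1/112) = 12.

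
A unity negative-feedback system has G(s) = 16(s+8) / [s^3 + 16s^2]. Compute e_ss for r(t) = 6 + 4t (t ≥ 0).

Lowest-order denominator term is 16s^2, so the open loop has 2 poles at the origin → type 2 system. Taking each input component in turn:
  • 6: tracked with zero error.
  • 4t: tracked with zero error.
Total e_ss = 0.

0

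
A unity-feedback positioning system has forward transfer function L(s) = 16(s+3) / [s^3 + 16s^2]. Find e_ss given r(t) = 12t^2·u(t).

8

The denominator has no term below 16s^2 — 2 poles at s=0, type 2.
K_a = lim_{s→0} s^2·L(s) = 16·3 / 16 = 3.
r(t) = 12t^2 gives R(s) = 24/s^3.
e_ss = 24/K_a = 24/3 = 8.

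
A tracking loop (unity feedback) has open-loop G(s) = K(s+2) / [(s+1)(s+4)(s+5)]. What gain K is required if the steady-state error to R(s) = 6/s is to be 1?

System type = 0 (no poles at s=0).
K_p = lim_{s→0} G(s) = K·2 / (1·4·5) = 0.1·K.
e_ss = 6/(1 + K_p) = 1 ⇒ 1 + 0.1·K = 6 ⇒ K = 50.

50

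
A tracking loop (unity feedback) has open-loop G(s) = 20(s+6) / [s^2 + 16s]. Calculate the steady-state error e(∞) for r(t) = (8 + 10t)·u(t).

4/3

The denominator has no term below 16s — 1 pole at s=0, type 1. Taking each input component in turn:
  • 8: tracked with zero error.
  • 10t: e_ss = 10/K_v with K_v=7.5 → 4/3.
Total e_ss = 4/3.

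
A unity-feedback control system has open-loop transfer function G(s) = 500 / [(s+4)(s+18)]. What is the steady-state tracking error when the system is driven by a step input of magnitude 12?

System type = 0 (no poles at s=0).
K_p = lim_{s→0} G(s) = 500 / (4·18) = 125/18.
e_ss = 12/(1 + K_p) = 12/(143/18) = 216/143.

216/143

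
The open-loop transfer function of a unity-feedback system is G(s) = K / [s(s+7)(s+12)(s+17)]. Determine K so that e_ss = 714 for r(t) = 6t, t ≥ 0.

12

One free integrator in G(s): this is a type 1 system.
K_v = lim_{s→0} s·G(s) = K / (7·12·17) = (1/1428)·K.
e_ss = 6/K_v = 714 ⇒ K_v = 1/119 ⇒ K = (1/119)/(1/1428) = 12.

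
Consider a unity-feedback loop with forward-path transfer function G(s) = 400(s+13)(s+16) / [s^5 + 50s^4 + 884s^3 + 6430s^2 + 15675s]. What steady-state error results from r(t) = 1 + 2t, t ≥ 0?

Lowest-order denominator term is 15675s, so the open loop has 1 pole at the origin → type 1 system. By superposition:
  • 1: tracked with zero error.
  • 2t: e_ss = 2/K_v with K_v=3328/627 → 627/1664.
Total e_ss = 627/1664.

627/1664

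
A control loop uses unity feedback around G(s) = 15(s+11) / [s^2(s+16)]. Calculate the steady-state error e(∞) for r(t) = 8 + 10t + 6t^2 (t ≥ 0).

G(s) has two factors of s in the denominator, so the system is type 2. Treating each term separately:
  • 8: tracked with zero error.
  • 10t: tracked with zero error.
  • 6t^2: e_ss = 12/K_a with K_a=10.3125 → 64/55.
Total e_ss = 64/55.

64/55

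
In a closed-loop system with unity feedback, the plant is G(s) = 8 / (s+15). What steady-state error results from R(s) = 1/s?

15/23

G(s) has no factors of s in the denominator, so the system is type 0.
K_p = lim_{s→0} G(s) = 8 / (15) = 8/15.
e_ss = 1/(1 + K_p) = 1/(23/15) = 15/23.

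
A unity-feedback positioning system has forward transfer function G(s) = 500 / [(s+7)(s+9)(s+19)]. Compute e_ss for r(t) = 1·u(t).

G(s) has no factors of s in the denominator, so the system is type 0.
K_p = lim_{s→0} G(s) = 500 / (7·9·19) = 500/1197.
e_ss = 1/(1 + K_p) = 1/(1697/1197) = 1197/1697.

1197/1697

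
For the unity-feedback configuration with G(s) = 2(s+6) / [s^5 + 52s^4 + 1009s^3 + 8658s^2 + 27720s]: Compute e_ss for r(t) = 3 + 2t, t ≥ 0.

4620

Factoring s from the denominator leaves a polynomial with constant term 27720, so the system is type 1. Taking each input component in turn:
  • 3: tracked with zero error.
  • 2t: e_ss = 2/K_v with K_v=1/2310 → 4620.
Total e_ss = 4620.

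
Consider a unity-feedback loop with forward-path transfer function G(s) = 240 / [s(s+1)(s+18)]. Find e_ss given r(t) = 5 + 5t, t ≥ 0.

System type = 1 (one pole at s=0). By superposition:
  • 5: tracked with zero error.
  • 5t: e_ss = 5/K_v with K_v=40/3 → 0.375.
Total e_ss = 0.375.

0.375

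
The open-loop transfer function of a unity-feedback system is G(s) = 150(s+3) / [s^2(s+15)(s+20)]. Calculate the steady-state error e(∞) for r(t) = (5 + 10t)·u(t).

G(s) has two factors of s in the denominator, so the system is type 2. Taking each input component in turn:
  • 5: tracked with zero error.
  • 10t: tracked with zero error.
Total e_ss = 0.

0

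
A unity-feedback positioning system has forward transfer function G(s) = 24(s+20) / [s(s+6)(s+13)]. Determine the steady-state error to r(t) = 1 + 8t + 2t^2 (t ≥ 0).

The open loop has one pole at the origin → type 1 system. By superposition:
  • 1: tracked with zero error.
  • 8t: e_ss = 8/K_v with K_v=80/13 → 1.3.
  • 2t^2: a type-1 system cannot track it, e_ss → ∞.
The unbounded component dominates.

infinity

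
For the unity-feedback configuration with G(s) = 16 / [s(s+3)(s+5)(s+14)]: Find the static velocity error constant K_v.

System type = 1 (one pole at s=0).
K_v = lim_{s→0} s·G(s) = 16 / (3·5·14) = 8/105.

8/105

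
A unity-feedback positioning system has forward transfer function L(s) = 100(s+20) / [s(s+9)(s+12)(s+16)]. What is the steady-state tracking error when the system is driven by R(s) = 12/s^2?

One free integrator in L(s): this is a type 1 system.
K_v = lim_{s→0} s·L(s) = 100·20 / (9·12·16) = 125/108.
e_ss = 12/K_v = 12/(125/108) = 10.368.

10.368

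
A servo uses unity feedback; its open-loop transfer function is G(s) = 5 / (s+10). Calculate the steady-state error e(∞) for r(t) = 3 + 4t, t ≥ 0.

infinity

No free integrators in G(s): this is a type 0 system. Taking each input component in turn:
  • 3: e_ss = 3/(1+K_p) with K_p=0.5 → 2.
  • 4t: a type-0 system cannot track it, e_ss → ∞.
The unbounded component dominates.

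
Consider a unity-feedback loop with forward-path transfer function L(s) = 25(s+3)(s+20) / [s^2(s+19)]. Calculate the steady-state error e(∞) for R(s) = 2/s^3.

Two free integrators in L(s): this is a type 2 system.
K_a = lim_{s→0} s^2·L(s) = 25·3·20 / (19) = 1500/19.
r(t) = t^2 gives R(s) = 2/s^3.
e_ss = 2/K_a = 2/(1500/19) = 19/750.

19/750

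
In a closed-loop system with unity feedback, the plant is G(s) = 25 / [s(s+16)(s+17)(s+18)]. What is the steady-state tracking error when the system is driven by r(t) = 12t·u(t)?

G(s) has one factor of s in the denominator, so the system is type 1.
K_v = lim_{s→0} s·G(s) = 25 / (16·17·18) = 25/4896.
e_ss = 12/K_v = 12/(25/4896) = 2350.08.

2350.08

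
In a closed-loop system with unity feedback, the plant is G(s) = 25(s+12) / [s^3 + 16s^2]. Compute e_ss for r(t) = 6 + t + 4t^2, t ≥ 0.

32/75

Lowest-order denominator term is 16s^2, so the open loop has 2 poles at the origin → type 2 system. Treating each term separately:
  • 6: tracked with zero error.
  • t: tracked with zero error.
  • 4t^2: e_ss = 8/K_a with K_a=18.75 → 32/75.
Total e_ss = 32/75.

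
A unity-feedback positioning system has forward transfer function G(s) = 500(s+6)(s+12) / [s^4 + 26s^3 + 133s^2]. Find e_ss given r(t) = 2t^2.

133/9000

The denominator has no term below 133s^2 — 2 poles at s=0, type 2.
K_a = lim_{s→0} s^2·G(s) = 500·6·12 / 133 = 36000/133.
r(t) = 2t^2 gives R(s) = 4/s^3.
e_ss = 4/K_a = 4/(36000/133) = 133/9000.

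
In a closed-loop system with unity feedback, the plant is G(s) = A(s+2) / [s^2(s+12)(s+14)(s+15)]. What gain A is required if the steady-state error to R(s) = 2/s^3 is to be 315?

8

The open loop has two poles at the origin → type 2 system.
K_a = lim_{s→0} s^2·G(s) = A·2 / (12·14·15) = (1/1260)·A.
e_ss = 2/K_a = 315 ⇒ K_a = 2/315 ⇒ A = (2/315)/(1/1260) = 8.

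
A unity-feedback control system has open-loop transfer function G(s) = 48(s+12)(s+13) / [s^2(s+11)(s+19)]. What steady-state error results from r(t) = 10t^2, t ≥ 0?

Two free integrators in G(s): this is a type 2 system.
K_a = lim_{s→0} s^2·G(s) = 48·12·13 / (11·19) = 7488/209.
r(t) = 10t^2 gives R(s) = 20/s^3.
e_ss = 20/K_a = 20/(7488/209) = 1045/1872.

1045/1872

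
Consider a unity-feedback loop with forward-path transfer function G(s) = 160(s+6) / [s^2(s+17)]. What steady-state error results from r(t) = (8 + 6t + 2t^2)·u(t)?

17/240

The open loop has two poles at the origin → type 2 system. Taking each input component in turn:
  • 8: tracked with zero error.
  • 6t: tracked with zero error.
  • 2t^2: e_ss = 4/K_a with K_a=960/17 → 17/240.
Total e_ss = 17/240.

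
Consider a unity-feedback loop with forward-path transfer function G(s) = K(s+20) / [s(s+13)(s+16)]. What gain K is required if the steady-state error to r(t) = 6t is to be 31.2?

2

The open loop has one pole at the origin → type 1 system.
K_v = lim_{s→0} s·G(s) = K·20 / (13·16) = (5/52)·K.
e_ss = 6/K_v = 31.2 ⇒ K_v = 5/26 ⇒ K = (5/26)/(5/52) = 2.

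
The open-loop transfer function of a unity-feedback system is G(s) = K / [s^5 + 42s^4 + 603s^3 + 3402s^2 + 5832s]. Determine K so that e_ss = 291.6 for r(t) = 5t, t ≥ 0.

100

The denominator has no term below 5832s — 1 pole at s=0, type 1.
K_v = lim_{s→0} s·G(s) = K / 5832 = (1/5832)·K.
e_ss = 5/K_v = 291.6 ⇒ K_v = 25/1458 ⇒ K = (25/1458)/(1/5832) = 100.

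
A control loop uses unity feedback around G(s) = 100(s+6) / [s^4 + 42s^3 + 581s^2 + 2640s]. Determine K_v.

Lowest-order denominator term is 2640s, so the open loop has 1 pole at the origin → type 1 system.
K_v = lim_{s→0} s·G(s) = 100·6 / 2640 = 5/22.

5/22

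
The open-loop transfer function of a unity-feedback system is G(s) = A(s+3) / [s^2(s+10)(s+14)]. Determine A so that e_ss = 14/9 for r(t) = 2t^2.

120

The open loop has two poles at the origin → type 2 system.
K_a = lim_{s→0} s^2·G(s) = A·3 / (10·14) = (3/140)·A.
e_ss = 4/K_a = 14/9 ⇒ K_a = 18/7 ⇒ A = (18/7)/(3/140) = 120.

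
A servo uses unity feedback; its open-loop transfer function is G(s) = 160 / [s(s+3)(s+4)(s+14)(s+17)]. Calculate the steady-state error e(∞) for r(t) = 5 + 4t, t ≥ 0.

71.4

One free integrator in G(s): this is a type 1 system. Taking each input component in turn:
  • 5: tracked with zero error.
  • 4t: e_ss = 4/K_v with K_v=20/357 → 71.4.
Total e_ss = 71.4.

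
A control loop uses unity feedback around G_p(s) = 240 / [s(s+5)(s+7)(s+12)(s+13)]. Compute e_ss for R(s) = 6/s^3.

One free integrator in G_p(s): this is a type 1 system.
K_a = lim_{s→0} s^2·G_p(s) = 0; the steady-state error to this parabolic input grows without bound.

infinity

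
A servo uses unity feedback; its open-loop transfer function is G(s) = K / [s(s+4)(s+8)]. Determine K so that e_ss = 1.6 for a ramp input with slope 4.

80

System type = 1 (one pole at s=0).
K_v = lim_{s→0} s·G(s) = K / (4·8) = (1/32)·K.
e_ss = 4/K_v = 1.6 ⇒ K_v = 2.5 ⇒ K = 2.5/(1/32) = 80.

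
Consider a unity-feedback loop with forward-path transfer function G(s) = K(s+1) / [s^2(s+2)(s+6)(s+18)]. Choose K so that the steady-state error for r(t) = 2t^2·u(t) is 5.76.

150

The open loop has two poles at the origin → type 2 system.
K_a = lim_{s→0} s^2·G(s) = K·1 / (2·6·18) = (1/216)·K.
e_ss = 4/K_a = 5.76 ⇒ K_a = 25/36 ⇒ K = (25/36)/(1/216) = 150.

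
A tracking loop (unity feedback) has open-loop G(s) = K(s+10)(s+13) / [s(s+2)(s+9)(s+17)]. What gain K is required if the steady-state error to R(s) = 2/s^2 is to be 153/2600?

One free integrator in G(s): this is a type 1 system.
K_v = lim_{s→0} s·G(s) = K·10·13 / (2·9·17) = (65/153)·K.
e_ss = 2/K_v = 153/2600 ⇒ K_v = 5200/153 ⇒ K = (5200/153)/(65/153) = 80.

80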